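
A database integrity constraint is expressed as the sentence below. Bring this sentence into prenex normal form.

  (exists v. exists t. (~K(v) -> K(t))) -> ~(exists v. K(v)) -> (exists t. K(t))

First replace A → B with ¬A ∨ B.
  ~(exists v. exists t. (~~K(v) | K(t))) | ~~(exists v. K(v)) | (exists t. K(t))
Move each ¬ inward, flipping quantifiers it crosses:
  (forall v. forall t. (~K(v) & ~K(t))) | (exists v. K(v)) | (exists t. K(t))
Give each quantifier a distinct variable: v↦c, t↦r.
  (forall v. forall t. (~K(v) & ~K(t))) | (exists c. K(c)) | (exists r. K(r))
Pull the quantifiers to the front (each side's bound variable is not free in the other side):
  forall v. forall t. exists c. exists r. (~K(v) & ~K(t) | K(c) | K(r))

forall v. forall t. exists c. exists r. (~K(v) & ~K(t) | K(c) | K(r))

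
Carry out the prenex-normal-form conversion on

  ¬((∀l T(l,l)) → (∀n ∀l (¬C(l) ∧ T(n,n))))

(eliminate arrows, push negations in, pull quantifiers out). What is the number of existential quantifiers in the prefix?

Eliminate → and ↔ using ¬ and ∨.
  ¬(¬(∀l T(l,l)) ∨ (∀n ∀l (¬C(l) ∧ T(n,n))))
Push ¬ through the quantifiers and connectives to reach negation normal form:
  (∀l T(l,l)) ∧ (∃n ∃l (C(l) ∨ ¬T(n,n)))
Standardize variables apart so no two quantifiers bind the same name: l↦q.
  (∀l T(l,l)) ∧ (∃n ∃q (C(q) ∨ ¬T(n,n)))
Pull the quantifiers to the front (each side's bound variable is not free in the other side):
  ∀l ∃n ∃q (T(l,l) ∧ (C(q) ∨ ¬T(n,n)))
The prefix is ∀l ∃n ∃q: 1 universal, 2 existential.

2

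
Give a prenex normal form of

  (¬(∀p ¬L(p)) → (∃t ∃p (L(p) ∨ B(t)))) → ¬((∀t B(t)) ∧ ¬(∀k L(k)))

∃p ∀t ∀x ∃u ∀k (L(p) ∧ ¬L(x) ∧ ¬B(t) ∨ ¬B(u) ∨ L(k))

First replace A → B with ¬A ∨ B.
  ¬(¬¬(∀p ¬L(p)) ∨ (∃t ∃p (L(p) ∨ B(t)))) ∨ ¬((∀t B(t)) ∧ ¬(∀k L(k)))
Drive negations inward (¬∀x A ≡ ∃x ¬A, ¬∃x A ≡ ∀x ¬A, De Morgan for ∧/∨):
  (∃p L(p)) ∧ (∀t ∀p (¬L(p) ∧ ¬B(t))) ∨ (∃t ¬B(t)) ∨ (∀k L(k))
Standardize variables apart so no two quantifiers bind the same name: p↦x, t↦u.
  (∃p L(p)) ∧ (∀t ∀x (¬L(x) ∧ ¬B(t))) ∨ (∃u ¬B(u)) ∨ (∀k L(k))
Extract every quantifier outward, since the variables are now distinct and don't occur free across branches:
  ∃p ∀t ∀x ∃u ∀k (L(p) ∧ ¬L(x) ∧ ¬B(t) ∨ ¬B(u) ∨ L(k))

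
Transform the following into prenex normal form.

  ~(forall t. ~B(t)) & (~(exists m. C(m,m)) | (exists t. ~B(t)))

exists t. forall m. exists x. (B(t) & (~C(m,m) | ~B(x)))

Drive negations inward (¬∀x A ≡ ∃x ¬A, ¬∃x A ≡ ∀x ¬A, De Morgan for ∧/∨):
  (exists t. B(t)) & ((forall m. ~C(m,m)) | (exists t. ~B(t)))
Give each quantifier a distinct variable: t↦x.
  (exists t. B(t)) & ((forall m. ~C(m,m)) | (exists x. ~B(x)))
Finally move all quantifiers to the prefix:
  exists t. forall m. exists x. (B(t) & (~C(m,m) | ~B(x)))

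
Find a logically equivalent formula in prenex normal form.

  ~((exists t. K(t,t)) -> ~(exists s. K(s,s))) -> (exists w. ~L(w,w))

forall t. forall s. exists w. (~K(t,t) | ~K(s,s) | ~L(w,w))

Rewrite implications/biconditionals: A → B as ¬A ∨ B.
  ~~(~(exists t. K(t,t)) | ~(exists s. K(s,s))) | (exists w. ~L(w,w))
Drive negations inward (¬∀x A ≡ ∃x ¬A, ¬∃x A ≡ ∀x ¬A, De Morgan for ∧/∨):
  (forall t. ~K(t,t)) | (forall s. ~K(s,s)) | (exists w. ~L(w,w))
Extract every quantifier outward, since the variables are now distinct and don't occur free across branches:
  forall t. forall s. exists w. (~K(t,t) | ~K(s,s) | ~L(w,w))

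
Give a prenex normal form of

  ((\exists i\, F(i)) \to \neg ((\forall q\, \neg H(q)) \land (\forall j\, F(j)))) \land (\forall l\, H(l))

\forall i\, \exists q\, \exists j\, \forall l\, ((\neg F(i) \lor H(q) \lor \neg F(j)) \land H(l))

Eliminate → and ↔ using ¬ and ∨.
  (\neg (\exists i\, F(i)) \lor \neg ((\forall q\, \neg H(q)) \land (\forall j\, F(j)))) \land (\forall l\, H(l))
Drive negations inward (¬∀x A ≡ ∃x ¬A, ¬∃x A ≡ ∀x ¬A, De Morgan for ∧/∨):
  ((\forall i\, \neg F(i)) \lor (\exists q\, H(q)) \lor (\exists j\, \neg F(j))) \land (\forall l\, H(l))
Finally move all quantifiers to the prefix:
  \forall i\, \exists q\, \exists j\, \forall l\, ((\neg F(i) \lor H(q) \lor \neg F(j)) \land H(l))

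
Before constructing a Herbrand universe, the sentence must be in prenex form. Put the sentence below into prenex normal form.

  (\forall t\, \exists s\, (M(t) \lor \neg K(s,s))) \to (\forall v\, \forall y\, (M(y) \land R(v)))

First replace A → B with ¬A ∨ B.
  \neg (\forall t\, \exists s\, (M(t) \lor \neg K(s,s))) \lor (\forall v\, \forall y\, (M(y) \land R(v)))
Drive negations inward (¬∀x A ≡ ∃x ¬A, ¬∃x A ≡ ∀x ¬A, De Morgan for ∧/∨):
  (\exists t\, \forall s\, (\neg M(t) \land K(s,s))) \lor (\forall v\, \forall y\, (M(y) \land R(v)))
All bound variables are already distinct, so no renaming is needed.
Extract every quantifier outward, since the variables are now distinct and don't occur free across branches:
  \exists t\, \forall s\, \forall v\, \forall y\, (\neg M(t) \land K(s,s) \lor M(y) \land R(v))

\exists t\, \forall s\, \forall v\, \forall y\, (\neg M(t) \land K(s,s) \lor M(y) \land R(v))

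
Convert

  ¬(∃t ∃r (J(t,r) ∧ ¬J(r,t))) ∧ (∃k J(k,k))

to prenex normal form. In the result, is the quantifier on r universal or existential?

Drive negations inward (¬∀x A ≡ ∃x ¬A, ¬∃x A ≡ ∀x ¬A, De Morgan for ∧/∨):
  (∀t ∀r (¬J(t,r) ∨ J(r,t))) ∧ (∃k J(k,k))
Pull the quantifiers to the front (each side's bound variable is not free in the other side):
  ∀t ∀r ∃k ((¬J(t,r) ∨ J(r,t)) ∧ J(k,k))
The quantifier ∃r sits under an odd number of negations, so it flips to ∀r.

universal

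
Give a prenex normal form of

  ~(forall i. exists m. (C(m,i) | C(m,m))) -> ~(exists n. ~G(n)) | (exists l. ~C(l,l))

First replace A → B with ¬A ∨ B.
  ~~(forall i. exists m. (C(m,i) | C(m,m))) | ~(exists n. ~G(n)) | (exists l. ~C(l,l))
Push ¬ through the quantifiers and connectives to reach negation normal form:
  (forall i. exists m. (C(m,i) | C(m,m))) | (forall n. G(n)) | (exists l. ~C(l,l))
Pull the quantifiers to the front (each side's bound variable is not free in the other side):
  forall i. exists m. forall n. exists l. (C(m,i) | C(m,m) | G(n) | ~C(l,l))

forall i. exists m. forall n. exists l. (C(m,i) | C(m,m) | G(n) | ~C(l,l))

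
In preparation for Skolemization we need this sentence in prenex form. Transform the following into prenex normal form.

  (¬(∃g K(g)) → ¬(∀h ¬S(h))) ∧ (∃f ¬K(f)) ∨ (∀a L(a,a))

∃g ∃h ∃f ∀a ((K(g) ∨ S(h)) ∧ ¬K(f) ∨ L(a,a))

First replace A → B with ¬A ∨ B.
  (¬¬(∃g K(g)) ∨ ¬(∀h ¬S(h))) ∧ (∃f ¬K(f)) ∨ (∀a L(a,a))
Drive negations inward (¬∀x A ≡ ∃x ¬A, ¬∃x A ≡ ∀x ¬A, De Morgan for ∧/∨):
  ((∃g K(g)) ∨ (∃h S(h))) ∧ (∃f ¬K(f)) ∨ (∀a L(a,a))
Finally move all quantifiers to the prefix:
  ∃g ∃h ∃f ∀a ((K(g) ∨ S(h)) ∧ ¬K(f) ∨ L(a,a))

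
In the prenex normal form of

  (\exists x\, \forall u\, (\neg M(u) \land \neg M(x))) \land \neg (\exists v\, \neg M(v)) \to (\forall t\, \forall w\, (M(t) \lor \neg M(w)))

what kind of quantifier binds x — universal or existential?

universal

First replace A → B with ¬A ∨ B.
  \neg ((\exists x\, \forall u\, (\neg M(u) \land \neg M(x))) \land \neg (\exists v\, \neg M(v))) \lor (\forall t\, \forall w\, (M(t) \lor \neg M(w)))
Move each ¬ inward, flipping quantifiers it crosses:
  (\forall x\, \exists u\, (M(u) \lor M(x))) \lor (\exists v\, \neg M(v)) \lor (\forall t\, \forall w\, (M(t) \lor \neg M(w)))
All bound variables are already distinct, so no renaming is needed.
Finally move all quantifiers to the prefix:
  \forall x\, \exists u\, \exists v\, \forall t\, \forall w\, (M(u) \lor M(x) \lor \neg M(v) \lor M(t) \lor \neg M(w))
The quantifier \exists x sits under an odd number of negations (counting the antecedent side of each →), so it flips to \forall x.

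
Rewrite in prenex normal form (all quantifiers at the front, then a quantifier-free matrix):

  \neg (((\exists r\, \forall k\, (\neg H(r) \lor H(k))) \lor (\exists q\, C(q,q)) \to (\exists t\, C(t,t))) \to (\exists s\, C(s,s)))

Eliminate → and ↔ using ¬ and ∨.
  \neg (\neg (\neg ((\exists r\, \forall k\, (\neg H(r) \lor H(k))) \lor (\exists q\, C(q,q))) \lor (\exists t\, C(t,t))) \lor (\exists s\, C(s,s)))
Push ¬ through the quantifiers and connectives to reach negation normal form:
  ((\forall r\, \exists k\, (H(r) \land \neg H(k))) \land (\forall q\, \neg C(q,q)) \lor (\exists t\, C(t,t))) \land (\forall s\, \neg C(s,s))
All bound variables are already distinct, so no renaming is needed.
Extract every quantifier outward, since the variables are now distinct and don't occur free across branches:
  \forall r\, \exists k\, \forall q\, \exists t\, \forall s\, ((H(r) \land \neg H(k) \land \neg C(q,q) \lor C(t,t)) \land \neg C(s,s))

\forall r\, \exists k\, \forall q\, \exists t\, \forall s\, ((H(r) \land \neg H(k) \land \neg C(q,q) \lor C(t,t)) \land \neg C(s,s))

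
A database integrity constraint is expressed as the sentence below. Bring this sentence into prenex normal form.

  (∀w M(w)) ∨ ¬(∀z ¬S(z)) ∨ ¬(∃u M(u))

Push ¬ through the quantifiers and connectives to reach negation normal form:
  (∀w M(w)) ∨ (∃z S(z)) ∨ (∀u ¬M(u))
All bound variables are already distinct, so no renaming is needed.
Extract every quantifier outward, since the variables are now distinct and don't occur free across branches:
  ∀w ∃z ∀u (M(w) ∨ S(z) ∨ ¬M(u))

∀w ∃z ∀u (M(w) ∨ S(z) ∨ ¬M(u))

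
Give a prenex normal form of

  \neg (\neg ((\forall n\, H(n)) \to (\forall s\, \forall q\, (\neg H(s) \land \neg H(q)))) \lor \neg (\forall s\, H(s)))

First replace A → B with ¬A ∨ B.
  \neg (\neg (\neg (\forall n\, H(n)) \lor (\forall s\, \forall q\, (\neg H(s) \land \neg H(q)))) \lor \neg (\forall s\, H(s)))
Move each ¬ inward, flipping quantifiers it crosses:
  ((\exists n\, \neg H(n)) \lor (\forall s\, \forall q\, (\neg H(s) \land \neg H(q)))) \land (\forall s\, H(s))
Standardize variables apart so no two quantifiers bind the same name: s↦c.
  ((\exists n\, \neg H(n)) \lor (\forall s\, \forall q\, (\neg H(s) \land \neg H(q)))) \land (\forall c\, H(c))
Pull the quantifiers to the front (each side's bound variable is not free in the other side):
  \exists n\, \forall s\, \forall q\, \forall c\, ((\neg H(n) \lor \neg H(s) \land \neg H(q)) \land H(c))

\exists n\, \forall s\, \forall q\, \forall c\, ((\neg H(n) \lor \neg H(s) \land \neg H(q)) \land H(c))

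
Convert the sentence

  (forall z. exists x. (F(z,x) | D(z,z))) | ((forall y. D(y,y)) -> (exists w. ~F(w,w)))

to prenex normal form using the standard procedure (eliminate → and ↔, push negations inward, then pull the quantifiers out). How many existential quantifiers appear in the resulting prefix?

Rewrite implications/biconditionals: A → B as ¬A ∨ B.
  (forall z. exists x. (F(z,x) | D(z,z))) | ~(forall y. D(y,y)) | (exists w. ~F(w,w))
Push ¬ through the quantifiers and connectives to reach negation normal form:
  (forall z. exists x. (F(z,x) | D(z,z))) | (exists y. ~D(y,y)) | (exists w. ~F(w,w))
All bound variables are already distinct, so no renaming is needed.
Extract every quantifier outward, since the variables are now distinct and don't occur free across branches:
  forall z. exists x. exists y. exists w. (F(z,x) | D(z,z) | ~D(y,y) | ~F(w,w))
The prefix is forall z exists x exists y exists w: 1 universal, 3 existential.

3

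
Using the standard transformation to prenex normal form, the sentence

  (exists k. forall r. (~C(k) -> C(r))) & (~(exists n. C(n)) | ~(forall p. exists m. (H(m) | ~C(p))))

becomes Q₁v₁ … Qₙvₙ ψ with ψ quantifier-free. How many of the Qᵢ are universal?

3

First replace A → B with ¬A ∨ B.
  (exists k. forall r. (~~C(k) | C(r))) & (~(exists n. C(n)) | ~(forall p. exists m. (H(m) | ~C(p))))
Drive negations inward (¬∀x A ≡ ∃x ¬A, ¬∃x A ≡ ∀x ¬A, De Morgan for ∧/∨):
  (exists k. forall r. (C(k) | C(r))) & ((forall n. ~C(n)) | (exists p. forall m. (~H(m) & C(p))))
All bound variables are already distinct, so no renaming is needed.
Extract every quantifier outward, since the variables are now distinct and don't occur free across branches:
  exists k. forall r. forall n. exists p. forall m. ((C(k) | C(r)) & (~C(n) | ~H(m) & C(p)))
The prefix is exists k forall r forall n exists p forall m: 3 universal, 2 existential.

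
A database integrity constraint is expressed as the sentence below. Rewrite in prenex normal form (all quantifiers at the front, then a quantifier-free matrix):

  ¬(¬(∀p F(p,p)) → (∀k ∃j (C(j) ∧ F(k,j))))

First replace A → B with ¬A ∨ B.
  ¬(¬¬(∀p F(p,p)) ∨ (∀k ∃j (C(j) ∧ F(k,j))))
Drive negations inward (¬∀x A ≡ ∃x ¬A, ¬∃x A ≡ ∀x ¬A, De Morgan for ∧/∨):
  (∃p ¬F(p,p)) ∧ (∃k ∀j (¬C(j) ∨ ¬F(k,j)))
All bound variables are already distinct, so no renaming is needed.
Pull the quantifiers to the front (each side's bound variable is not free in the other side):
  ∃p ∃k ∀j (¬F(p,p) ∧ (¬C(j) ∨ ¬F(k,j)))

∃p ∃k ∀j (¬F(p,p) ∧ (¬C(j) ∨ ¬F(k,j)))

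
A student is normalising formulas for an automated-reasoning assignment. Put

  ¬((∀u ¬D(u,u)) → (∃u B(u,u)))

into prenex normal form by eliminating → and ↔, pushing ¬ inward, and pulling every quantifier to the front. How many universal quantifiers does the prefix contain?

Eliminate → and ↔ using ¬ and ∨.
  ¬(¬(∀u ¬D(u,u)) ∨ (∃u B(u,u)))
Push ¬ through the quantifiers and connectives to reach negation normal form:
  (∀u ¬D(u,u)) ∧ (∀u ¬B(u,u))
Give each quantifier a distinct variable: u↦y.
  (∀u ¬D(u,u)) ∧ (∀y ¬B(y,y))
Pull the quantifiers to the front (each side's bound variable is not free in the other side):
  ∀u ∀y (¬D(u,u) ∧ ¬B(y,y))
The prefix is ∀u ∀y: 2 universal, 0 existential.

2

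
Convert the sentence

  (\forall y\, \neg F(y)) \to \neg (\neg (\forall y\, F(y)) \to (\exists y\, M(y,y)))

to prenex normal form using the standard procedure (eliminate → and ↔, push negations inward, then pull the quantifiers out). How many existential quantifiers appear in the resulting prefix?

Eliminate → and ↔ using ¬ and ∨.
  \neg (\forall y\, \neg F(y)) \lor \neg (\neg \neg (\forall y\, F(y)) \lor (\exists y\, M(y,y)))
Drive negations inward (¬∀x A ≡ ∃x ¬A, ¬∃x A ≡ ∀x ¬A, De Morgan for ∧/∨):
  (\exists y\, F(y)) \lor (\exists y\, \neg F(y)) \land (\forall y\, \neg M(y,y))
Rename bound variables to avoid capture: y↦r, y↦b.
  (\exists y\, F(y)) \lor (\exists r\, \neg F(r)) \land (\forall b\, \neg M(b,b))
Pull the quantifiers to the front (each side's bound variable is not free in the other side):
  \exists y\, \exists r\, \forall b\, (F(y) \lor \neg F(r) \land \neg M(b,b))
The prefix is \exists y \exists r \forall b: 1 universal, 2 existential.

2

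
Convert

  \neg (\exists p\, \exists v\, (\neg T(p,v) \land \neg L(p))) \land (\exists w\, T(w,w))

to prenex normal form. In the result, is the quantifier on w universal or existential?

existential

Move each ¬ inward, flipping quantifiers it crosses:
  (\forall p\, \forall v\, (T(p,v) \lor L(p))) \land (\exists w\, T(w,w))
Pull the quantifiers to the front (each side's bound variable is not free in the other side):
  \forall p\, \forall v\, \exists w\, ((T(p,v) \lor L(p)) \land T(w,w))
The quantifier \exists w sits under an even number of negations, so it remains existential.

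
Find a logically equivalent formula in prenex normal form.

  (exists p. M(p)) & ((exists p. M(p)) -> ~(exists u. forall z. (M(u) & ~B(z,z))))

exists p. forall y. forall u. exists z. (M(p) & (~M(y) | ~M(u) | B(z,z)))

Eliminate → and ↔ using ¬ and ∨.
  (exists p. M(p)) & (~(exists p. M(p)) | ~(exists u. forall z. (M(u) & ~B(z,z))))
Drive negations inward (¬∀x A ≡ ∃x ¬A, ¬∃x A ≡ ∀x ¬A, De Morgan for ∧/∨):
  (exists p. M(p)) & ((forall p. ~M(p)) | (forall u. exists z. (~M(u) | B(z,z))))
Give each quantifier a distinct variable: p↦y.
  (exists p. M(p)) & ((forall y. ~M(y)) | (forall u. exists z. (~M(u) | B(z,z))))
Finally move all quantifiers to the prefix:
  exists p. forall y. forall u. exists z. (M(p) & (~M(y) | ~M(u) | B(z,z)))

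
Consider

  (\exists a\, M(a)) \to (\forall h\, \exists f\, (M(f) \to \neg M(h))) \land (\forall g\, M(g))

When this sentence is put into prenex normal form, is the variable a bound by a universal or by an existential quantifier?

First replace A → B with ¬A ∨ B.
  \neg (\exists a\, M(a)) \lor (\forall h\, \exists f\, (\neg M(f) \lor \neg M(h))) \land (\forall g\, M(g))
Move each ¬ inward, flipping quantifiers it crosses:
  (\forall a\, \neg M(a)) \lor (\forall h\, \exists f\, (\neg M(f) \lor \neg M(h))) \land (\forall g\, M(g))
All bound variables are already distinct, so no renaming is needed.
Extract every quantifier outward, since the variables are now distinct and don't occur free across branches:
  \forall a\, \forall h\, \exists f\, \forall g\, (\neg M(a) \lor (\neg M(f) \lor \neg M(h)) \land M(g))
The quantifier \exists a sits under an odd number of negations (counting the antecedent side of each →), so it flips to \forall a.

universal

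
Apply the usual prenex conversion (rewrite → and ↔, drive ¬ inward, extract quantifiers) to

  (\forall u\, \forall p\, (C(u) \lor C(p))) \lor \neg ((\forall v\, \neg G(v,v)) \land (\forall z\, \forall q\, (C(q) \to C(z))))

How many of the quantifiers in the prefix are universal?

First replace A → B with ¬A ∨ B.
  (\forall u\, \forall p\, (C(u) \lor C(p))) \lor \neg ((\forall v\, \neg G(v,v)) \land (\forall z\, \forall q\, (\neg C(q) \lor C(z))))
Drive negations inward (¬∀x A ≡ ∃x ¬A, ¬∃x A ≡ ∀x ¬A, De Morgan for ∧/∨):
  (\forall u\, \forall p\, (C(u) \lor C(p))) \lor (\exists v\, G(v,v)) \lor (\exists z\, \exists q\, (C(q) \land \neg C(z)))
All bound variables are already distinct, so no renaming is needed.
Finally move all quantifiers to the prefix:
  \forall u\, \forall p\, \exists v\, \exists z\, \exists q\, (C(u) \lor C(p) \lor G(v,v) \lor C(q) \land \neg C(z))
The prefix is \forall u \forall p \exists v \exists z \exists q: 2 universal, 3 existential.

2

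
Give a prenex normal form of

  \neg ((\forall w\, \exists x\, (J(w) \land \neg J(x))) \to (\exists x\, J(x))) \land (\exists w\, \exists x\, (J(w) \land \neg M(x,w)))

\forall w\, \exists x\, \forall z\, \exists a\, \exists x1\, (J(w) \land \neg J(x) \land \neg J(z) \land J(a) \land \neg M(x1,a))

Eliminate → and ↔ using ¬ and ∨.
  \neg (\neg (\forall w\, \exists x\, (J(w) \land \neg J(x))) \lor (\exists x\, J(x))) \land (\exists w\, \exists x\, (J(w) \land \neg M(x,w)))
Push ¬ through the quantifiers and connectives to reach negation normal form:
  (\forall w\, \exists x\, (J(w) \land \neg J(x))) \land (\forall x\, \neg J(x)) \land (\exists w\, \exists x\, (J(w) \land \neg M(x,w)))
Give each quantifier a distinct variable: x↦z, w↦a, x↦x1.
  (\forall w\, \exists x\, (J(w) \land \neg J(x))) \land (\forall z\, \neg J(z)) \land (\exists a\, \exists x1\, (J(a) \land \neg M(x1,a)))
Finally move all quantifiers to the prefix:
  \forall w\, \exists x\, \forall z\, \exists a\, \exists x1\, (J(w) \land \neg J(x) \land \neg J(z) \land J(a) \land \neg M(x1,a))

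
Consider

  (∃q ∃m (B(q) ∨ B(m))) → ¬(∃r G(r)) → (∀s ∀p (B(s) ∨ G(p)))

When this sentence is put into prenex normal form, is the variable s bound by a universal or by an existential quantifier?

Rewrite implications/biconditionals: A → B as ¬A ∨ B.
  ¬(∃q ∃m (B(q) ∨ B(m))) ∨ ¬¬(∃r G(r)) ∨ (∀s ∀p (B(s) ∨ G(p)))
Drive negations inward (¬∀x A ≡ ∃x ¬A, ¬∃x A ≡ ∀x ¬A, De Morgan for ∧/∨):
  (∀q ∀m (¬B(q) ∧ ¬B(m))) ∨ (∃r G(r)) ∨ (∀s ∀p (B(s) ∨ G(p)))
Extract every quantifier outward, since the variables are now distinct and don't occur free across branches:
  ∀q ∀m ∃r ∀s ∀p (¬B(q) ∧ ¬B(m) ∨ G(r) ∨ B(s) ∨ G(p))
The quantifier ∀s sits under an even number of negations (counting the antecedent side of each →), so it remains universal.

universal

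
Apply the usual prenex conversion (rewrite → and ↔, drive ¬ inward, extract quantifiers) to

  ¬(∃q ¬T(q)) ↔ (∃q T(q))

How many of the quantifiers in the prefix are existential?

2

Rewrite implications/biconditionals: A → B as ¬A ∨ B; A ↔ B as (¬A ∨ B) ∧ (¬B ∨ A).
  (¬¬(∃q ¬T(q)) ∨ (∃q T(q))) ∧ (¬(∃q T(q)) ∨ ¬(∃q ¬T(q)))
Drive negations inward (¬∀x A ≡ ∃x ¬A, ¬∃x A ≡ ∀x ¬A, De Morgan for ∧/∨):
  ((∃q ¬T(q)) ∨ (∃q T(q))) ∧ ((∀q ¬T(q)) ∨ (∀q T(q)))
Rename bound variables to avoid capture: q↦x, q↦u, q↦w1.
  ((∃q ¬T(q)) ∨ (∃x T(x))) ∧ ((∀u ¬T(u)) ∨ (∀w1 T(w1)))
Finally move all quantifiers to the prefix:
  ∃q ∃x ∀u ∀w1 ((¬T(q) ∨ T(x)) ∧ (¬T(u) ∨ T(w1)))
The prefix is ∃q ∃x ∀u ∀w1: 2 universal, 2 existential.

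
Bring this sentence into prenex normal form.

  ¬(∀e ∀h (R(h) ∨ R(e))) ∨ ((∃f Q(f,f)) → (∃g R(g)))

Eliminate → and ↔ using ¬ and ∨.
  ¬(∀e ∀h (R(h) ∨ R(e))) ∨ ¬(∃f Q(f,f)) ∨ (∃g R(g))
Push ¬ through the quantifiers and connectives to reach negation normal form:
  (∃e ∃h (¬R(h) ∧ ¬R(e))) ∨ (∀f ¬Q(f,f)) ∨ (∃g R(g))
Pull the quantifiers to the front (each side's bound variable is not free in the other side):
  ∃e ∃h ∀f ∃g (¬R(h) ∧ ¬R(e) ∨ ¬Q(f,f) ∨ R(g))

∃e ∃h ∀f ∃g (¬R(h) ∧ ¬R(e) ∨ ¬Q(f,f) ∨ R(g))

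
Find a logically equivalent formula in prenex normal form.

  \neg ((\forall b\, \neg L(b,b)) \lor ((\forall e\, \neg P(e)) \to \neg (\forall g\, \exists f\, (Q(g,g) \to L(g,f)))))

\exists b\, \forall e\, \forall g\, \exists f\, (L(b,b) \land \neg P(e) \land (\neg Q(g,g) \lor L(g,f)))

Rewrite implications/biconditionals: A → B as ¬A ∨ B.
  \neg ((\forall b\, \neg L(b,b)) \lor \neg (\forall e\, \neg P(e)) \lor \neg (\forall g\, \exists f\, (\neg Q(g,g) \lor L(g,f))))
Move each ¬ inward, flipping quantifiers it crosses:
  (\exists b\, L(b,b)) \land (\forall e\, \neg P(e)) \land (\forall g\, \exists f\, (\neg Q(g,g) \lor L(g,f)))
Extract every quantifier outward, since the variables are now distinct and don't occur free across branches:
  \exists b\, \forall e\, \forall g\, \exists f\, (L(b,b) \land \neg P(e) \land (\neg Q(g,g) \lor L(g,f)))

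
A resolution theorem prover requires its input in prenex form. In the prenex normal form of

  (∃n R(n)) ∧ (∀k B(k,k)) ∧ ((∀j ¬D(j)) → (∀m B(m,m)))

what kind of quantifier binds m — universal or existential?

universal

First replace A → B with ¬A ∨ B.
  (∃n R(n)) ∧ (∀k B(k,k)) ∧ (¬(∀j ¬D(j)) ∨ (∀m B(m,m)))
Move each ¬ inward, flipping quantifiers it crosses:
  (∃n R(n)) ∧ (∀k B(k,k)) ∧ ((∃j D(j)) ∨ (∀m B(m,m)))
All bound variables are already distinct, so no renaming is needed.
Pull the quantifiers to the front (each side's bound variable is not free in the other side):
  ∃n ∀k ∃j ∀m (R(n) ∧ B(k,k) ∧ (D(j) ∨ B(m,m)))
The quantifier ∀m sits under an even number of negations (counting the antecedent side of each →), so it remains universal.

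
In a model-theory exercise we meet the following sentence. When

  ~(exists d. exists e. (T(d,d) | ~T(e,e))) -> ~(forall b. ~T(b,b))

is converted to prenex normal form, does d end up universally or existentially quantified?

existential

Eliminate → and ↔ using ¬ and ∨.
  ~~(exists d. exists e. (T(d,d) | ~T(e,e))) | ~(forall b. ~T(b,b))
Drive negations inward (¬∀x A ≡ ∃x ¬A, ¬∃x A ≡ ∀x ¬A, De Morgan for ∧/∨):
  (exists d. exists e. (T(d,d) | ~T(e,e))) | (exists b. T(b,b))
All bound variables are already distinct, so no renaming is needed.
Extract every quantifier outward, since the variables are now distinct and don't occur free across branches:
  exists d. exists e. exists b. (T(d,d) | ~T(e,e) | T(b,b))
The quantifier exists d sits under an even number of negations (counting the antecedent side of each →), so it remains existential.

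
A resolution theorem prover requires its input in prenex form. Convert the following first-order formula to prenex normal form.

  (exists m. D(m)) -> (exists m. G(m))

forall m. exists r. (~D(m) | G(r))

Eliminate → and ↔ using ¬ and ∨.
  ~(exists m. D(m)) | (exists m. G(m))
Drive negations inward (¬∀x A ≡ ∃x ¬A, ¬∃x A ≡ ∀x ¬A, De Morgan for ∧/∨):
  (forall m. ~D(m)) | (exists m. G(m))
Give each quantifier a distinct variable: m↦r.
  (forall m. ~D(m)) | (exists r. G(r))
Finally move all quantifiers to the prefix:
  forall m. exists r. (~D(m) | G(r))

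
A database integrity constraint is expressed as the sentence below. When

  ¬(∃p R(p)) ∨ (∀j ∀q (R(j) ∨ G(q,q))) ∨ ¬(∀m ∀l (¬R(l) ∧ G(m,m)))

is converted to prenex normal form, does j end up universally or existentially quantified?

universal

Drive negations inward (¬∀x A ≡ ∃x ¬A, ¬∃x A ≡ ∀x ¬A, De Morgan for ∧/∨):
  (∀p ¬R(p)) ∨ (∀j ∀q (R(j) ∨ G(q,q))) ∨ (∃m ∃l (R(l) ∨ ¬G(m,m)))
Finally move all quantifiers to the prefix:
  ∀p ∀j ∀q ∃m ∃l (¬R(p) ∨ R(j) ∨ G(q,q) ∨ R(l) ∨ ¬G(m,m))
The quantifier ∀j sits under an even number of negations, so it remains universal.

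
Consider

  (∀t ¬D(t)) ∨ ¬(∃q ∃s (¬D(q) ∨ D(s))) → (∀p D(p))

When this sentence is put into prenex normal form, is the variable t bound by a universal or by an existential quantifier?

existential

First replace A → B with ¬A ∨ B.
  ¬((∀t ¬D(t)) ∨ ¬(∃q ∃s (¬D(q) ∨ D(s)))) ∨ (∀p D(p))
Move each ¬ inward, flipping quantifiers it crosses:
  (∃t D(t)) ∧ (∃q ∃s (¬D(q) ∨ D(s))) ∨ (∀p D(p))
All bound variables are already distinct, so no renaming is needed.
Pull the quantifiers to the front (each side's bound variable is not free in the other side):
  ∃t ∃q ∃s ∀p (D(t) ∧ (¬D(q) ∨ D(s)) ∨ D(p))
The quantifier ∀t sits under an odd number of negations (counting the antecedent side of each →), so it flips to ∃t.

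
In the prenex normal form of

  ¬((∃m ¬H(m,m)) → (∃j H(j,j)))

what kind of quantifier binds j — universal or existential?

First replace A → B with ¬A ∨ B.
  ¬(¬(∃m ¬H(m,m)) ∨ (∃j H(j,j)))
Move each ¬ inward, flipping quantifiers it crosses:
  (∃m ¬H(m,m)) ∧ (∀j ¬H(j,j))
All bound variables are already distinct, so no renaming is needed.
Pull the quantifiers to the front (each side's bound variable is not free in the other side):
  ∃m ∀j (¬H(m,m) ∧ ¬H(j,j))
The quantifier ∃j sits under an odd number of negations (counting the antecedent side of each →), so it flips to ∀j.

universal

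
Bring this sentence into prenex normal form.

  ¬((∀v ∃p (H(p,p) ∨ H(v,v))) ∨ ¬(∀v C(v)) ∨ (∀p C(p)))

Move each ¬ inward, flipping quantifiers it crosses:
  (∃v ∀p (¬H(p,p) ∧ ¬H(v,v))) ∧ (∀v C(v)) ∧ (∃p ¬C(p))
Standardize variables apart so no two quantifiers bind the same name: v↦s, p↦c.
  (∃v ∀p (¬H(p,p) ∧ ¬H(v,v))) ∧ (∀s C(s)) ∧ (∃c ¬C(c))
Pull the quantifiers to the front (each side's bound variable is not free in the other side):
  ∃v ∀p ∀s ∃c (¬H(p,p) ∧ ¬H(v,v) ∧ C(s) ∧ ¬C(c))

∃v ∀p ∀s ∃c (¬H(p,p) ∧ ¬H(v,v) ∧ C(s) ∧ ¬C(c))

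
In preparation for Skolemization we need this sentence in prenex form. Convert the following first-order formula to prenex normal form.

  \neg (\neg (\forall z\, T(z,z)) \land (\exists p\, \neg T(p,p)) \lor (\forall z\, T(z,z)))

\forall z\, \forall p\, \exists v1\, ((T(z,z) \lor T(p,p)) \land \neg T(v1,v1))

Move each ¬ inward, flipping quantifiers it crosses:
  ((\forall z\, T(z,z)) \lor (\forall p\, T(p,p))) \land (\exists z\, \neg T(z,z))
Rename bound variables to avoid capture: z↦v1.
  ((\forall z\, T(z,z)) \lor (\forall p\, T(p,p))) \land (\exists v1\, \neg T(v1,v1))
Extract every quantifier outward, since the variables are now distinct and don't occur free across branches:
  \forall z\, \forall p\, \exists v1\, ((T(z,z) \lor T(p,p)) \land \neg T(v1,v1))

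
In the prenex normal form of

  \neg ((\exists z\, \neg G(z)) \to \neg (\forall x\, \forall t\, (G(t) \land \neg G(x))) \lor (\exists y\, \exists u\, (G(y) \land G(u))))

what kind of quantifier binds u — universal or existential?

universal

Eliminate → and ↔ using ¬ and ∨.
  \neg (\neg (\exists z\, \neg G(z)) \lor \neg (\forall x\, \forall t\, (G(t) \land \neg G(x))) \lor (\exists y\, \exists u\, (G(y) \land G(u))))
Drive negations inward (¬∀x A ≡ ∃x ¬A, ¬∃x A ≡ ∀x ¬A, De Morgan for ∧/∨):
  (\exists z\, \neg G(z)) \land (\forall x\, \forall t\, (G(t) \land \neg G(x))) \land (\forall y\, \forall u\, (\neg G(y) \lor \neg G(u)))
All bound variables are already distinct, so no renaming is needed.
Finally move all quantifiers to the prefix:
  \exists z\, \forall x\, \forall t\, \forall y\, \forall u\, (\neg G(z) \land G(t) \land \neg G(x) \land (\neg G(y) \lor \neg G(u)))
The quantifier \exists u sits under an odd number of negations (counting the antecedent side of each →), so it flips to \forall u.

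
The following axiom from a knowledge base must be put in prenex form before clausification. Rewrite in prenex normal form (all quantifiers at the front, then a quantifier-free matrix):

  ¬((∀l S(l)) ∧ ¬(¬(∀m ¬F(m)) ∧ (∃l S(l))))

∃l ∃m ∃z (¬S(l) ∨ F(m) ∧ S(z))

Push ¬ through the quantifiers and connectives to reach negation normal form:
  (∃l ¬S(l)) ∨ (∃m F(m)) ∧ (∃l S(l))
Rename bound variables to avoid capture: l↦z.
  (∃l ¬S(l)) ∨ (∃m F(m)) ∧ (∃z S(z))
Extract every quantifier outward, since the variables are now distinct and don't occur free across branches:
  ∃l ∃m ∃z (¬S(l) ∨ F(m) ∧ S(z))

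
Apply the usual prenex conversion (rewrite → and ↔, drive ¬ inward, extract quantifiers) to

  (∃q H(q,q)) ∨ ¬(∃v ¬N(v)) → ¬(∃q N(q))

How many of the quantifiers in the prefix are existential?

1

Rewrite implications/biconditionals: A → B as ¬A ∨ B.
  ¬((∃q H(q,q)) ∨ ¬(∃v ¬N(v))) ∨ ¬(∃q N(q))
Move each ¬ inward, flipping quantifiers it crosses:
  (∀q ¬H(q,q)) ∧ (∃v ¬N(v)) ∨ (∀q ¬N(q))
Give each quantifier a distinct variable: q↦t.
  (∀q ¬H(q,q)) ∧ (∃v ¬N(v)) ∨ (∀t ¬N(t))
Finally move all quantifiers to the prefix:
  ∀q ∃v ∀t (¬H(q,q) ∧ ¬N(v) ∨ ¬N(t))
The prefix is ∀q ∃v ∀t: 2 universal, 1 existential.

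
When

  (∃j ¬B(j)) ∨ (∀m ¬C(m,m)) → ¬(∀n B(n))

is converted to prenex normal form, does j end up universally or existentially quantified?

First replace A → B with ¬A ∨ B.
  ¬((∃j ¬B(j)) ∨ (∀m ¬C(m,m))) ∨ ¬(∀n B(n))
Push ¬ through the quantifiers and connectives to reach negation normal form:
  (∀j B(j)) ∧ (∃m C(m,m)) ∨ (∃n ¬B(n))
Pull the quantifiers to the front (each side's bound variable is not free in the other side):
  ∀j ∃m ∃n (B(j) ∧ C(m,m) ∨ ¬B(n))
The quantifier ∃j sits under an odd number of negations (counting the antecedent side of each →), so it flips to ∀j.

universal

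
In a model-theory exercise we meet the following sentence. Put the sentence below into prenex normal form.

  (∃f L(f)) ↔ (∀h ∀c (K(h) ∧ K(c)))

First replace A → B with ¬A ∨ B; A ↔ B as (¬A ∨ B) ∧ (¬B ∨ A).
  (¬(∃f L(f)) ∨ (∀h ∀c (K(h) ∧ K(c)))) ∧ (¬(∀h ∀c (K(h) ∧ K(c))) ∨ (∃f L(f)))
Push ¬ through the quantifiers and connectives to reach negation normal form:
  ((∀f ¬L(f)) ∨ (∀h ∀c (K(h) ∧ K(c)))) ∧ ((∃h ∃c (¬K(h) ∨ ¬K(c))) ∨ (∃f L(f)))
Give each quantifier a distinct variable: h↦x, c↦v1, f↦u1.
  ((∀f ¬L(f)) ∨ (∀h ∀c (K(h) ∧ K(c)))) ∧ ((∃x ∃v1 (¬K(x) ∨ ¬K(v1))) ∨ (∃u1 L(u1)))
Pull the quantifiers to the front (each side's bound variable is not free in the other side):
  ∀f ∀h ∀c ∃x ∃v1 ∃u1 ((¬L(f) ∨ K(h) ∧ K(c)) ∧ (¬K(x) ∨ ¬K(v1) ∨ L(u1)))

∀f ∀h ∀c ∃x ∃v1 ∃u1 ((¬L(f) ∨ K(h) ∧ K(c)) ∧ (¬K(x) ∨ ¬K(v1) ∨ L(u1)))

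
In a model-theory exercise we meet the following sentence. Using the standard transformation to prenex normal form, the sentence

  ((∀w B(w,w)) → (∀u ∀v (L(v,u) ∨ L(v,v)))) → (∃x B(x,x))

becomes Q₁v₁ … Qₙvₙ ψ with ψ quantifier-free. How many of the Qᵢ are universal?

Eliminate → and ↔ using ¬ and ∨.
  ¬(¬(∀w B(w,w)) ∨ (∀u ∀v (L(v,u) ∨ L(v,v)))) ∨ (∃x B(x,x))
Move each ¬ inward, flipping quantifiers it crosses:
  (∀w B(w,w)) ∧ (∃u ∃v (¬L(v,u) ∧ ¬L(v,v))) ∨ (∃x B(x,x))
All bound variables are already distinct, so no renaming is needed.
Finally move all quantifiers to the prefix:
  ∀w ∃u ∃v ∃x (B(w,w) ∧ ¬L(v,u) ∧ ¬L(v,v) ∨ B(x,x))
The prefix is ∀w ∃u ∃v ∃x: 1 universal, 3 existential.

1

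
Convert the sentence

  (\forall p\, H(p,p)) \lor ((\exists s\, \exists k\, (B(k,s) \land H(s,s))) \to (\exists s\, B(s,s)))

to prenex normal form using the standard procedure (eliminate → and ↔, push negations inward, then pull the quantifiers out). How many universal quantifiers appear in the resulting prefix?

3

Rewrite implications/biconditionals: A → B as ¬A ∨ B.
  (\forall p\, H(p,p)) \lor \neg (\exists s\, \exists k\, (B(k,s) \land H(s,s))) \lor (\exists s\, B(s,s))
Push ¬ through the quantifiers and connectives to reach negation normal form:
  (\forall p\, H(p,p)) \lor (\forall s\, \forall k\, (\neg B(k,s) \lor \neg H(s,s))) \lor (\exists s\, B(s,s))
Rename bound variables to avoid capture: s↦r.
  (\forall p\, H(p,p)) \lor (\forall s\, \forall k\, (\neg B(k,s) \lor \neg H(s,s))) \lor (\exists r\, B(r,r))
Extract every quantifier outward, since the variables are now distinct and don't occur free across branches:
  \forall p\, \forall s\, \forall k\, \exists r\, (H(p,p) \lor \neg B(k,s) \lor \neg H(s,s) \lor B(r,r))
The prefix is \forall p \forall s \forall k \exists r: 3 universal, 1 existential.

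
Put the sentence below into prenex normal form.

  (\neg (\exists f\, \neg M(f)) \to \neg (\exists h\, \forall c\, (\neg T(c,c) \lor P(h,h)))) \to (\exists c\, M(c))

Rewrite implications/biconditionals: A → B as ¬A ∨ B.
  \neg (\neg \neg (\exists f\, \neg M(f)) \lor \neg (\exists h\, \forall c\, (\neg T(c,c) \lor P(h,h)))) \lor (\exists c\, M(c))
Move each ¬ inward, flipping quantifiers it crosses:
  (\forall f\, M(f)) \land (\exists h\, \forall c\, (\neg T(c,c) \lor P(h,h))) \lor (\exists c\, M(c))
Give each quantifier a distinct variable: c↦t.
  (\forall f\, M(f)) \land (\exists h\, \forall c\, (\neg T(c,c) \lor P(h,h))) \lor (\exists t\, M(t))
Extract every quantifier outward, since the variables are now distinct and don't occur free across branches:
  \forall f\, \exists h\, \forall c\, \exists t\, (M(f) \land (\neg T(c,c) \lor P(h,h)) \lor M(t))

\forall f\, \exists h\, \forall c\, \exists t\, (M(f) \land (\neg T(c,c) \lor P(h,h)) \lor M(t))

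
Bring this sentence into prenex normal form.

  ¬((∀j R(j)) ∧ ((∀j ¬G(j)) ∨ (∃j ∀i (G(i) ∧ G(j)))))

Move each ¬ inward, flipping quantifiers it crosses:
  (∃j ¬R(j)) ∨ (∃j G(j)) ∧ (∀j ∃i (¬G(i) ∨ ¬G(j)))
Give each quantifier a distinct variable: j↦q, j↦w.
  (∃j ¬R(j)) ∨ (∃q G(q)) ∧ (∀w ∃i (¬G(i) ∨ ¬G(w)))
Finally move all quantifiers to the prefix:
  ∃j ∃q ∀w ∃i (¬R(j) ∨ G(q) ∧ (¬G(i) ∨ ¬G(w)))

∃j ∃q ∀w ∃i (¬R(j) ∨ G(q) ∧ (¬G(i) ∨ ¬G(w)))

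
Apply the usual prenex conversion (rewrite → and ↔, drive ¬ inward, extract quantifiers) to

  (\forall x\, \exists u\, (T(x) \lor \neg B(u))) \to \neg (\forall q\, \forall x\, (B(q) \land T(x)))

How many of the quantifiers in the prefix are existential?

Rewrite implications/biconditionals: A → B as ¬A ∨ B.
  \neg (\forall x\, \exists u\, (T(x) \lor \neg B(u))) \lor \neg (\forall q\, \forall x\, (B(q) \land T(x)))
Drive negations inward (¬∀x A ≡ ∃x ¬A, ¬∃x A ≡ ∀x ¬A, De Morgan for ∧/∨):
  (\exists x\, \forall u\, (\neg T(x) \land B(u))) \lor (\exists q\, \exists x\, (\neg B(q) \lor \neg T(x)))
Rename bound variables to avoid capture: x↦u1.
  (\exists x\, \forall u\, (\neg T(x) \land B(u))) \lor (\exists q\, \exists u1\, (\neg B(q) \lor \neg T(u1)))
Extract every quantifier outward, since the variables are now distinct and don't occur free across branches:
  \exists x\, \forall u\, \exists q\, \exists u1\, (\neg T(x) \land B(u) \lor \neg B(q) \lor \neg T(u1))
The prefix is \exists x \forall u \exists q \exists u1: 1 universal, 3 existential.

3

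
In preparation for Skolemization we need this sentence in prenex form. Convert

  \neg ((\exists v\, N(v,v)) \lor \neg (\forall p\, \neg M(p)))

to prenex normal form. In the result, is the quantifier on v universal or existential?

Push ¬ through the quantifiers and connectives to reach negation normal form:
  (\forall v\, \neg N(v,v)) \land (\forall p\, \neg M(p))
All bound variables are already distinct, so no renaming is needed.
Finally move all quantifiers to the prefix:
  \forall v\, \forall p\, (\neg N(v,v) \land \neg M(p))
The quantifier \exists v sits under an odd number of negations, so it flips to \forall v.

universal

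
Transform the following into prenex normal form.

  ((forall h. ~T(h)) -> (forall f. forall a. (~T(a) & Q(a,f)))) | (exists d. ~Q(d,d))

Rewrite implications/biconditionals: A → B as ¬A ∨ B.
  ~(forall h. ~T(h)) | (forall f. forall a. (~T(a) & Q(a,f))) | (exists d. ~Q(d,d))
Push ¬ through the quantifiers and connectives to reach negation normal form:
  (exists h. T(h)) | (forall f. forall a. (~T(a) & Q(a,f))) | (exists d. ~Q(d,d))
All bound variables are already distinct, so no renaming is needed.
Pull the quantifiers to the front (each side's bound variable is not free in the other side):
  exists h. forall f. forall a. exists d. (T(h) | ~T(a) & Q(a,f) | ~Q(d,d))

exists h. forall f. forall a. exists d. (T(h) | ~T(a) & Q(a,f) | ~Q(d,d))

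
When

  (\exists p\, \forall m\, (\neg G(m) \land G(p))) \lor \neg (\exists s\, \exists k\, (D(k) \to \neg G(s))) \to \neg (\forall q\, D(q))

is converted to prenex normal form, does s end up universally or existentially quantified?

existential

First replace A → B with ¬A ∨ B.
  \neg ((\exists p\, \forall m\, (\neg G(m) \land G(p))) \lor \neg (\exists s\, \exists k\, (\neg D(k) \lor \neg G(s)))) \lor \neg (\forall q\, D(q))
Push ¬ through the quantifiers and connectives to reach negation normal form:
  (\forall p\, \exists m\, (G(m) \lor \neg G(p))) \land (\exists s\, \exists k\, (\neg D(k) \lor \neg G(s))) \lor (\exists q\, \neg D(q))
Pull the quantifiers to the front (each side's bound variable is not free in the other side):
  \forall p\, \exists m\, \exists s\, \exists k\, \exists q\, ((G(m) \lor \neg G(p)) \land (\neg D(k) \lor \neg G(s)) \lor \neg D(q))
The quantifier \exists s sits under an even number of negations (counting the antecedent side of each →), so it remains existential.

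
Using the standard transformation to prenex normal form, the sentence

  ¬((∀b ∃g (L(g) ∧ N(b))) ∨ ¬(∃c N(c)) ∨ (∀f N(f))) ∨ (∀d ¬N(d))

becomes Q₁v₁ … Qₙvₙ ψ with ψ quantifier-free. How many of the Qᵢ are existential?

3

Drive negations inward (¬∀x A ≡ ∃x ¬A, ¬∃x A ≡ ∀x ¬A, De Morgan for ∧/∨):
  (∃b ∀g (¬L(g) ∨ ¬N(b))) ∧ (∃c N(c)) ∧ (∃f ¬N(f)) ∨ (∀d ¬N(d))
All bound variables are already distinct, so no renaming is needed.
Finally move all quantifiers to the prefix:
  ∃b ∀g ∃c ∃f ∀d ((¬L(g) ∨ ¬N(b)) ∧ N(c) ∧ ¬N(f) ∨ ¬N(d))
The prefix is ∃b ∀g ∃c ∃f ∀d: 2 universal, 3 existential.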